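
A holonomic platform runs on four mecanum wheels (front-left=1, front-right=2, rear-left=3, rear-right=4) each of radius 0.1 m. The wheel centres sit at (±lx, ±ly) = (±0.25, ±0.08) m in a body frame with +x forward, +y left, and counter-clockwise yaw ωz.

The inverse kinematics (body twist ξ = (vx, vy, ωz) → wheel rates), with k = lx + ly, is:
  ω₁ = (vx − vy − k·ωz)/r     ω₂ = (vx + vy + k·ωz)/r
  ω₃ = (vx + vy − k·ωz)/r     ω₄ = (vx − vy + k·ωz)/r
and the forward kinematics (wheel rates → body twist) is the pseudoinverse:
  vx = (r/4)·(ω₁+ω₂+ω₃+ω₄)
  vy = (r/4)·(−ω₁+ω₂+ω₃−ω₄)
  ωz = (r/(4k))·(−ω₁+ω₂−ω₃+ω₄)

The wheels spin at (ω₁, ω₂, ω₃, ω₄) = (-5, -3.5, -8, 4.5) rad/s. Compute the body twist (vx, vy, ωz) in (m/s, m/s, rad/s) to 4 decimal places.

k = lx + ly = 0.25 + 0.08 = 0.3300
ω₁+ω₂+ω₃+ω₄ = -12.0000  →  vx = (0.1/4)·-12.0000 = -0.3000
−ω₁+ω₂+ω₃−ω₄ = -11.0000  →  vy = (0.1/4)·-11.0000 = -0.2750
−ω₁+ω₂−ω₃+ω₄ = 14.0000  →  ωz = (0.1/1.3200)·14.0000 = 1.0606

(-0.3000, -0.2750, 1.0606)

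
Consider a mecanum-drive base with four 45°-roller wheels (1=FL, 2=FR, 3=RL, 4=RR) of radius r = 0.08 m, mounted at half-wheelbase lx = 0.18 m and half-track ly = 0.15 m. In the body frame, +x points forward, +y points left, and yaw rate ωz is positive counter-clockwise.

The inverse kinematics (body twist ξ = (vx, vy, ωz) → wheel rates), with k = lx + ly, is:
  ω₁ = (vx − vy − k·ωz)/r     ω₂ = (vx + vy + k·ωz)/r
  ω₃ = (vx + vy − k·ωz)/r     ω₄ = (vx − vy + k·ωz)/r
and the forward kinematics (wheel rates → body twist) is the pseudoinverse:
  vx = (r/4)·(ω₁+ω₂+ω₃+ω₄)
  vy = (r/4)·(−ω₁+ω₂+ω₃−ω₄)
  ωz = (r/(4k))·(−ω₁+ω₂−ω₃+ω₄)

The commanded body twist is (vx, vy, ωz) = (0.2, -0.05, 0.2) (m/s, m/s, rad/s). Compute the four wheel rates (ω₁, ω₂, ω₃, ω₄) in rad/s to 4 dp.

k = lx + ly = 0.18 + 0.15 = 0.3300;  k·ωz = 0.3300·0.2 = 0.0660
ω₁ (FL) = (vx − vy − k·ωz)/r = 0.1840/0.08 = 2.3000
ω₂ (FR) = (vx + vy + k·ωz)/r = 0.2160/0.08 = 2.7000
ω₃ (RL) = (vx + vy − k·ωz)/r = 0.0840/0.08 = 1.0500
ω₄ (RR) = (vx − vy + k·ωz)/r = 0.3160/0.08 = 3.9500

(2.3000, 2.7000, 1.0500, 3.9500)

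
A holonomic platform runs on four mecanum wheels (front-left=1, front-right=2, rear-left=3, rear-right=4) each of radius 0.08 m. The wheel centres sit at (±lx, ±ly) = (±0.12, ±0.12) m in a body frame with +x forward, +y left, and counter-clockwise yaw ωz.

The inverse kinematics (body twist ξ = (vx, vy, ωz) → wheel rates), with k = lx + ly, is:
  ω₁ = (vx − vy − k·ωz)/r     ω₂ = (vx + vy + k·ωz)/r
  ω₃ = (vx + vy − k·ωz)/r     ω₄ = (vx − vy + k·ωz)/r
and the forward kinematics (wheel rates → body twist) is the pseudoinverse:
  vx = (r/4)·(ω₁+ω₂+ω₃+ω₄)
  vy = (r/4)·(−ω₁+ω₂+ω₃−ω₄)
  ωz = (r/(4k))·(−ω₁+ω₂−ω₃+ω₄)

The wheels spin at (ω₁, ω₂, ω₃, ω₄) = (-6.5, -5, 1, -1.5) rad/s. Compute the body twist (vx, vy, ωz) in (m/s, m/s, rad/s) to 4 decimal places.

(-0.2400, 0.0800, -0.0833)

k = lx + ly = 0.12 + 0.12 = 0.2400
ω₁+ω₂+ω₃+ω₄ = -12.0000  →  vx = (0.08/4)·-12.0000 = -0.2400
−ω₁+ω₂+ω₃−ω₄ = 4.0000  →  vy = (0.08/4)·4.0000 = 0.0800
−ω₁+ω₂−ω₃+ω₄ = -1.0000  →  ωz = (0.08/0.9600)·-1.0000 = -0.0833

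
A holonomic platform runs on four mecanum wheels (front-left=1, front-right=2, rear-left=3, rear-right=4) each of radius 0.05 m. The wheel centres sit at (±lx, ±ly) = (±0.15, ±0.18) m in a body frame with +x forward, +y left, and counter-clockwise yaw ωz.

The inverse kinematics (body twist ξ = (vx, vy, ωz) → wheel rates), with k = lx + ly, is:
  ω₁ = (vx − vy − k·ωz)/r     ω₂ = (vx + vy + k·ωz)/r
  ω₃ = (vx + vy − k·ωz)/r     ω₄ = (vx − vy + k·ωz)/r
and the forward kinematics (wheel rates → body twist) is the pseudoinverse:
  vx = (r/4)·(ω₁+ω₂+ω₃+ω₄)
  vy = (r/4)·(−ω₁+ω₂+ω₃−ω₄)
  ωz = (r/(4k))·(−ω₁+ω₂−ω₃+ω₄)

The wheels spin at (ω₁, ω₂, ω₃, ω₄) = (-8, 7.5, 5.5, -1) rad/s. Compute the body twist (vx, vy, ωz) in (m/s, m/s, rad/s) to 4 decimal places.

k = lx + ly = 0.15 + 0.18 = 0.3300
ω₁+ω₂+ω₃+ω₄ = 4.0000  →  vx = (0.05/4)·4.0000 = 0.0500
−ω₁+ω₂+ω₃−ω₄ = 22.0000  →  vy = (0.05/4)·22.0000 = 0.2750
−ω₁+ω₂−ω₃+ω₄ = 9.0000  →  ωz = (0.05/1.3200)·9.0000 = 0.3409

(0.0500, 0.2750, 0.3409)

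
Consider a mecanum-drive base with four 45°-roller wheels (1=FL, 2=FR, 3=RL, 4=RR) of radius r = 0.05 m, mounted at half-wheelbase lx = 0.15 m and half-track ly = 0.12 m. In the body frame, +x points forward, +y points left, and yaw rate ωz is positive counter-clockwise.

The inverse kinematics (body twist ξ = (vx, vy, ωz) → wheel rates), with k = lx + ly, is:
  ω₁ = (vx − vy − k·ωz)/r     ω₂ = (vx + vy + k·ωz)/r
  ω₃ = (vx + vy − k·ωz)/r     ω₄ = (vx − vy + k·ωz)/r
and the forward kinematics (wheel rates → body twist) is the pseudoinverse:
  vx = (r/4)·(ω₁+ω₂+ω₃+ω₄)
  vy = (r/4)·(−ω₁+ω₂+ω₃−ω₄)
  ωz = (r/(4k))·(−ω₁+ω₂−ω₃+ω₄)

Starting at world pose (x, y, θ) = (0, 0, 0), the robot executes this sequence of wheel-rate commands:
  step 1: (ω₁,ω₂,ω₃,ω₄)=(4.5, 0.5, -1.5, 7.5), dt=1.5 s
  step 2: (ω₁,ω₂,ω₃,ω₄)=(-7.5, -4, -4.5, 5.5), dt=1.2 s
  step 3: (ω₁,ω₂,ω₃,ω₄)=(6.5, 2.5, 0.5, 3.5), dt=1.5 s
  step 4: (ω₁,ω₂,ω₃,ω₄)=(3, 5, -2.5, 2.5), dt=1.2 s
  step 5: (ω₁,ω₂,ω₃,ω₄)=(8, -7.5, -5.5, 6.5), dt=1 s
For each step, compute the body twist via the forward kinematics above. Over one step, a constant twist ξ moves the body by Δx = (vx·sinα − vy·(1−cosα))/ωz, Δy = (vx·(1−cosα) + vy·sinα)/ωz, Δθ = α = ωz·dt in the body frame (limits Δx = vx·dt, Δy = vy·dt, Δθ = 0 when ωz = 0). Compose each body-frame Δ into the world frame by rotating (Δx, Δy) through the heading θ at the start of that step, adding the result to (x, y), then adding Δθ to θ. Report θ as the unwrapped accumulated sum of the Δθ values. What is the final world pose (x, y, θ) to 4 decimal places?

step 1: ξ=(vx,vy,ωz)=(0.1375, -0.1625, 0.2315), dt=1.5 → body Δ=(0.2440, -0.2034, 0.3472) → world pose (0.2440, -0.2034, 0.3472)
step 2: ξ=(vx,vy,ωz)=(-0.1313, -0.0813, 0.6250), dt=1.2 → body Δ=(-0.1083, -0.1450, 0.7500) → world pose (0.1915, -0.3766, 1.0972)
step 3: ξ=(vx,vy,ωz)=(0.1625, -0.0875, -0.0463), dt=1.5 → body Δ=(0.2390, -0.1396, -0.0694) → world pose (0.4248, -0.2276, 1.0278)
step 4: ξ=(vx,vy,ωz)=(0.1000, -0.0375, 0.3241), dt=1.2 → body Δ=(0.1256, -0.0208, 0.3889) → world pose (0.5075, -0.1308, 1.4167)
step 5: ξ=(vx,vy,ωz)=(0.0188, -0.3438, -0.1620), dt=1.0 → body Δ=(-0.0091, -0.3438, -0.1620) → world pose (0.8458, -0.1925, 1.2546)

(0.8458, -0.1925, 1.2546)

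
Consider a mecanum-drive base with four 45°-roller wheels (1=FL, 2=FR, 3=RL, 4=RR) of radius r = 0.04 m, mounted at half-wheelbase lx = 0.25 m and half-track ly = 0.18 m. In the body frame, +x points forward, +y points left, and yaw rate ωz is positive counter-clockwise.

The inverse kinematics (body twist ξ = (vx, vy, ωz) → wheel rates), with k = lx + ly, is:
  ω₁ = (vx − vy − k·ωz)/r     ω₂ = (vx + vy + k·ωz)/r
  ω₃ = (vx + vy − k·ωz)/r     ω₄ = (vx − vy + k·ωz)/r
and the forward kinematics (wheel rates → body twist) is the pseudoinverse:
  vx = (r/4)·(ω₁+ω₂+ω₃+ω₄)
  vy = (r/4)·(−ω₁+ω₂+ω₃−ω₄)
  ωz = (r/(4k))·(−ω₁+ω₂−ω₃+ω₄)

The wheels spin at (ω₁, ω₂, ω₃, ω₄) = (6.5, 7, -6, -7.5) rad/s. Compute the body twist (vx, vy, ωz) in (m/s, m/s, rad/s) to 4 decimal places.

(0.0000, 0.0200, -0.0233)

k = lx + ly = 0.25 + 0.18 = 0.4300
ω₁+ω₂+ω₃+ω₄ = 0.0000  →  vx = (0.04/4)·0.0000 = 0.0000
−ω₁+ω₂+ω₃−ω₄ = 2.0000  →  vy = (0.04/4)·2.0000 = 0.0200
−ω₁+ω₂−ω₃+ω₄ = -1.0000  →  ωz = (0.04/1.7200)·-1.0000 = -0.0233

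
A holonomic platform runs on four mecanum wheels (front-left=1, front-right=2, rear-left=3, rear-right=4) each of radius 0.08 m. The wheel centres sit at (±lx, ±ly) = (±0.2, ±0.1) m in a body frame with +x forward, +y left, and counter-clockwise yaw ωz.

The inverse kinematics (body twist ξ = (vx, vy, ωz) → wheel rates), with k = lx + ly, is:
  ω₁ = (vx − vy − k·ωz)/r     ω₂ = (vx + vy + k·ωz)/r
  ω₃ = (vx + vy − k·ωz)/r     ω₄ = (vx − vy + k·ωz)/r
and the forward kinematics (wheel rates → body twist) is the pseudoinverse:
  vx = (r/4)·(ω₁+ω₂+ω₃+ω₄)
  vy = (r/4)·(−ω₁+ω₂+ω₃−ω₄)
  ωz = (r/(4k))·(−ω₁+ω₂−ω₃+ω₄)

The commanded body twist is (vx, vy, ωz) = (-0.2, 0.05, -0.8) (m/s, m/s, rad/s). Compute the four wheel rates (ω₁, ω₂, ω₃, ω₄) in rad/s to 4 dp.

(-0.1250, -4.8750, 1.1250, -6.1250)

k = lx + ly = 0.2 + 0.1 = 0.3000;  k·ωz = 0.3000·-0.8 = -0.2400
ω₁ (FL) = (vx − vy − k·ωz)/r = -0.0100/0.08 = -0.1250
ω₂ (FR) = (vx + vy + k·ωz)/r = -0.3900/0.08 = -4.8750
ω₃ (RL) = (vx + vy − k·ωz)/r = 0.0900/0.08 = 1.1250
ω₄ (RR) = (vx − vy + k·ωz)/r = -0.4900/0.08 = -6.1250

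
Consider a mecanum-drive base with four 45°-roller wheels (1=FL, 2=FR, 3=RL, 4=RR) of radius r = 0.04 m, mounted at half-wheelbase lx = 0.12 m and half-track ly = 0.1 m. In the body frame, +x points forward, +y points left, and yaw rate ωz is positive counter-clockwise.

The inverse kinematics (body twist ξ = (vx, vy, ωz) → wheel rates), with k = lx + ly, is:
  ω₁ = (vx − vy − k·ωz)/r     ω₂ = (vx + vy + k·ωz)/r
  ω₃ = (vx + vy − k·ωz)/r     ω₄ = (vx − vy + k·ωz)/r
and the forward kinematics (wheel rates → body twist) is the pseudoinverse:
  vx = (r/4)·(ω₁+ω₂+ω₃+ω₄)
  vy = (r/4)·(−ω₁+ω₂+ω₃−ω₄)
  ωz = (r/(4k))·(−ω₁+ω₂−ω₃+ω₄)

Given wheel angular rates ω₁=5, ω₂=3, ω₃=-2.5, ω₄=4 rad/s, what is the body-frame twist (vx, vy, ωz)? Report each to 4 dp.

k = lx + ly = 0.12 + 0.1 = 0.2200
ω₁+ω₂+ω₃+ω₄ = 9.5000  →  vx = (0.04/4)·9.5000 = 0.0950
−ω₁+ω₂+ω₃−ω₄ = -8.5000  →  vy = (0.04/4)·-8.5000 = -0.0850
−ω₁+ω₂−ω₃+ω₄ = 4.5000  →  ωz = (0.04/0.8800)·4.5000 = 0.2045

(0.0950, -0.0850, 0.2045)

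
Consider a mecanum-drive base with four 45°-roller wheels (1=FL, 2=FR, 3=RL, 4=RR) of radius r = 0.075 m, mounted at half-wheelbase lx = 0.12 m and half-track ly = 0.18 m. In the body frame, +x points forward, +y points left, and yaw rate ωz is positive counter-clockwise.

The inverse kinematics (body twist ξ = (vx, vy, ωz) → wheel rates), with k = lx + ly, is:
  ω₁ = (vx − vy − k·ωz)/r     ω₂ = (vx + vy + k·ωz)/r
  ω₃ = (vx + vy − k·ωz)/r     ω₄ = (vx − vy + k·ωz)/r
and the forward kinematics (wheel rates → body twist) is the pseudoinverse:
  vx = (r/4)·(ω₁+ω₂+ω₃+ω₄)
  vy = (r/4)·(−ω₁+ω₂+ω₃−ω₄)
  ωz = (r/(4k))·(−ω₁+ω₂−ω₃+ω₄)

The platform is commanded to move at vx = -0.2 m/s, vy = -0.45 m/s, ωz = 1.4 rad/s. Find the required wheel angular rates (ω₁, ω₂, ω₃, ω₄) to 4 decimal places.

(-2.2667, -3.0667, -14.2667, 8.9333)

k = lx + ly = 0.12 + 0.18 = 0.3000;  k·ωz = 0.3000·1.4 = 0.4200
ω₁ (FL) = (vx − vy − k·ωz)/r = -0.1700/0.075 = -2.2667
ω₂ (FR) = (vx + vy + k·ωz)/r = -0.2300/0.075 = -3.0667
ω₃ (RL) = (vx + vy − k·ωz)/r = -1.0700/0.075 = -14.2667
ω₄ (RR) = (vx − vy + k·ωz)/r = 0.6700/0.075 = 8.9333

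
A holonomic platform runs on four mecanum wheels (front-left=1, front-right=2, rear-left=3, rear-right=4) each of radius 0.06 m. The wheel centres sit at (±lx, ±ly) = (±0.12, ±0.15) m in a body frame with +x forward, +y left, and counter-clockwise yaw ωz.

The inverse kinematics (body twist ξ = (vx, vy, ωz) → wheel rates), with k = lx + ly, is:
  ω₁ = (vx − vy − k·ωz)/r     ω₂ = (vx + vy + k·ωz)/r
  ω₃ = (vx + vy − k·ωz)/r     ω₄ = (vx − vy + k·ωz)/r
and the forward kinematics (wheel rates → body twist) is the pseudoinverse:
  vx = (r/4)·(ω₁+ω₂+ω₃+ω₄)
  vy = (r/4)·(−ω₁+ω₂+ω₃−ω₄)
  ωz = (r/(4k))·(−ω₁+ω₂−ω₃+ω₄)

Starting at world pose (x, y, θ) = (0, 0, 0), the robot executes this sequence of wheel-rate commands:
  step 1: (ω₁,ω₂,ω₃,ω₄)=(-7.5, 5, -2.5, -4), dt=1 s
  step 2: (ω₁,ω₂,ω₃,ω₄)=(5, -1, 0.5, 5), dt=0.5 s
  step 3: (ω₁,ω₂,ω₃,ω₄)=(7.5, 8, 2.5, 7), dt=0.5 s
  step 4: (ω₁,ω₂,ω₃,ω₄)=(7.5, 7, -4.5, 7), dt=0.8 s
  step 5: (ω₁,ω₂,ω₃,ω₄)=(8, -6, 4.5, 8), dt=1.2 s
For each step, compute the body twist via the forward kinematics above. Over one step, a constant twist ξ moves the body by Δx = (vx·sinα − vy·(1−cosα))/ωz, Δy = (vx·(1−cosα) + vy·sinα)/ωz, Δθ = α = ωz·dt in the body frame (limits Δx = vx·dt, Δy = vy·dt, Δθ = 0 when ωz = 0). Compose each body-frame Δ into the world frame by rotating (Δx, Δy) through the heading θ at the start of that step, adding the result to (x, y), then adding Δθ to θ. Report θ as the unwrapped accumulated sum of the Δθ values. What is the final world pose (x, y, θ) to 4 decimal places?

step 1: ξ=(vx,vy,ωz)=(-0.1350, 0.2100, 0.6111), dt=1.0 → body Δ=(-0.1889, 0.1572, 0.6111) → world pose (-0.1889, 0.1572, 0.6111)
step 2: ξ=(vx,vy,ωz)=(0.1425, -0.1575, -0.0833), dt=0.5 → body Δ=(0.0696, -0.0802, -0.0417) → world pose (-0.0859, 0.1314, 0.5694)
step 3: ξ=(vx,vy,ωz)=(0.3750, -0.0600, 0.2778), dt=0.5 → body Δ=(0.1890, -0.0169, 0.1389) → world pose (0.0823, 0.2191, 0.7083)
step 4: ξ=(vx,vy,ωz)=(0.2550, -0.1800, 0.6111), dt=0.8 → body Δ=(0.2305, -0.0895, 0.4889) → world pose (0.3156, 0.3011, 1.1972)
step 5: ξ=(vx,vy,ωz)=(0.2175, -0.2625, -0.5833), dt=1.2 → body Δ=(0.1344, -0.3776, -0.7000) → world pose (0.7161, 0.2884, 0.4972)

(0.7161, 0.2884, 0.4972)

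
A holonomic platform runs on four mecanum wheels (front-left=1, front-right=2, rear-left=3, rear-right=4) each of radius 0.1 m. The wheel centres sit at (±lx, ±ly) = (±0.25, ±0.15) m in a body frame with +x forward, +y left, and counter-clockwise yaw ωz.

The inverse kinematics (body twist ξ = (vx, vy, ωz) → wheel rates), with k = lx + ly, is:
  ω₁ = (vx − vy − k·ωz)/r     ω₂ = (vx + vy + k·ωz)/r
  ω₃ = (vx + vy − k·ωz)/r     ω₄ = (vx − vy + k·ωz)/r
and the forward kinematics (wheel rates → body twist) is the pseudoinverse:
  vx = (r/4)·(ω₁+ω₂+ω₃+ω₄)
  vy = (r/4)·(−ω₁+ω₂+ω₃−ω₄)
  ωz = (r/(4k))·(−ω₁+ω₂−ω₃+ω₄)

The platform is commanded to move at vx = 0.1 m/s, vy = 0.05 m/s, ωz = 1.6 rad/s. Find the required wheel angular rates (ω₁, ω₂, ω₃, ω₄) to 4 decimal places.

k = lx + ly = 0.25 + 0.15 = 0.4000;  k·ωz = 0.4000·1.6 = 0.6400
ω₁ (FL) = (vx − vy − k·ωz)/r = -0.5900/0.1 = -5.9000
ω₂ (FR) = (vx + vy + k·ωz)/r = 0.7900/0.1 = 7.9000
ω₃ (RL) = (vx + vy − k·ωz)/r = -0.4900/0.1 = -4.9000
ω₄ (RR) = (vx − vy + k·ωz)/r = 0.6900/0.1 = 6.9000

(-5.9000, 7.9000, -4.9000, 6.9000)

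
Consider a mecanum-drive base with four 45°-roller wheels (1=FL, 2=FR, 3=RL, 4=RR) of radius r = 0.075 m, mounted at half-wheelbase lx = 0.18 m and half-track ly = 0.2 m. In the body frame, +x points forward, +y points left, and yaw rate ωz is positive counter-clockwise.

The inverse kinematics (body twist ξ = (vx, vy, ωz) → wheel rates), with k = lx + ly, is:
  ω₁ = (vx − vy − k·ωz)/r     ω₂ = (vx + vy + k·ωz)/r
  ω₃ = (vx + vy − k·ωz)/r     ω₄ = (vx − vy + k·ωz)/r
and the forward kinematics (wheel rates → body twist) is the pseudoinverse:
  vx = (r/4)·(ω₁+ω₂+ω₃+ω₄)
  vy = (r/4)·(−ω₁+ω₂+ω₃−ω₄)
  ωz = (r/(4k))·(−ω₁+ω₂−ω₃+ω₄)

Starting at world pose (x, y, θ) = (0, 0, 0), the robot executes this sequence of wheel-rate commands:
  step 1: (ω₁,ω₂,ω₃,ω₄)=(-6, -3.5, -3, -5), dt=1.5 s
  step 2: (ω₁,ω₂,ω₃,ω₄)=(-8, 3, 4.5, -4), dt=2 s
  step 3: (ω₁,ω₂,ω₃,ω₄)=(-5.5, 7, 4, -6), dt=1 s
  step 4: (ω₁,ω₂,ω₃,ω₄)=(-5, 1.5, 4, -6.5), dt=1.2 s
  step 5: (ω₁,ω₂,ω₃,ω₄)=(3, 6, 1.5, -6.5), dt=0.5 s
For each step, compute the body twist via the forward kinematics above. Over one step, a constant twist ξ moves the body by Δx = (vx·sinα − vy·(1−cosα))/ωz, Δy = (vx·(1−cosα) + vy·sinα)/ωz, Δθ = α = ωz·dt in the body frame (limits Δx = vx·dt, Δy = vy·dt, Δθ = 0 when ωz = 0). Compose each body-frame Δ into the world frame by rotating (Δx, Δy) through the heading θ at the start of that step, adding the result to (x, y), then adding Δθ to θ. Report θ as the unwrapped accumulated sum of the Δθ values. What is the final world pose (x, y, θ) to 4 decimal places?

step 1: ξ=(vx,vy,ωz)=(-0.3281, 0.0844, 0.0247), dt=1.5 → body Δ=(-0.4944, 0.1174, 0.0370) → world pose (-0.4944, 0.1174, 0.0370)
step 2: ξ=(vx,vy,ωz)=(-0.0844, 0.3656, 0.1234), dt=2.0 → body Δ=(-0.2568, 0.7031, 0.2467) → world pose (-0.7770, 0.8106, 0.2837)
step 3: ξ=(vx,vy,ωz)=(-0.0094, 0.4219, 0.1234), dt=1.0 → body Δ=(-0.0353, 0.4202, 0.1234) → world pose (-0.9286, 1.2041, 0.4071)
step 4: ξ=(vx,vy,ωz)=(-0.1125, 0.3187, -0.1974), dt=1.2 → body Δ=(-0.0887, 0.3948, -0.2368) → world pose (-1.1663, 1.5316, 0.1702)
step 5: ξ=(vx,vy,ωz)=(0.0750, 0.2062, -0.2467), dt=0.5 → body Δ=(0.0438, 0.1006, -0.1234) → world pose (-1.1403, 1.6381, 0.0469)

(-1.1403, 1.6381, 0.0469)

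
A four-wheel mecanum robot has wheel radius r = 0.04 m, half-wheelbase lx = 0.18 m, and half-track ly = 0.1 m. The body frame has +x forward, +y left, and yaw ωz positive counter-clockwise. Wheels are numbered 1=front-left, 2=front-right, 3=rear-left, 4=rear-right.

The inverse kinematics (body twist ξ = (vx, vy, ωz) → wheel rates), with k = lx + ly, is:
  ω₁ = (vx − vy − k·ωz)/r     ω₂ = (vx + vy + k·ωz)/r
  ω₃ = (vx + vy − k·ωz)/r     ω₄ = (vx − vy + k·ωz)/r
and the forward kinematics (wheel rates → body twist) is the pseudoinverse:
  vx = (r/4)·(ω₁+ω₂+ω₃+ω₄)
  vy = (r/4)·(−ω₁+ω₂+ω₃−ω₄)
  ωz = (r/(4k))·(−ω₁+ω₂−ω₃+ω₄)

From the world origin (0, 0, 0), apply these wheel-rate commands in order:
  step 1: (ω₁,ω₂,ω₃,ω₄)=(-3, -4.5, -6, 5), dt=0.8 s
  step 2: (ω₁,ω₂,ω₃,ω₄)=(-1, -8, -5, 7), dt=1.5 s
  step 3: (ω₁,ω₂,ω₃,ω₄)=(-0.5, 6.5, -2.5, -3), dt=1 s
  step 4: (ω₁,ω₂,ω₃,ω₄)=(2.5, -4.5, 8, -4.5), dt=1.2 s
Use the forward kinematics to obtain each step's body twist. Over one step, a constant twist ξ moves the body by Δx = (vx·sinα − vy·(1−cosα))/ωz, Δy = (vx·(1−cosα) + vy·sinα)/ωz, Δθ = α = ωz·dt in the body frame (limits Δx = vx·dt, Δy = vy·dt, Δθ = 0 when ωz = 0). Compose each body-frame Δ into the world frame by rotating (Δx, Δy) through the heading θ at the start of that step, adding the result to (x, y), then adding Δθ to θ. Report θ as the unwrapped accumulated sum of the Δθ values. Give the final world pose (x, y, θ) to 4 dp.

step 1: ξ=(vx,vy,ωz)=(-0.0850, -0.1250, 0.3393), dt=0.8 → body Δ=(-0.0537, -0.1079, 0.2714) → world pose (-0.0537, -0.1079, 0.2714)
step 2: ξ=(vx,vy,ωz)=(-0.0700, -0.1900, 0.1786), dt=1.5 → body Δ=(-0.0658, -0.2956, 0.2679) → world pose (-0.0378, -0.4104, 0.5393)
step 3: ξ=(vx,vy,ωz)=(0.0050, 0.0750, 0.2321), dt=1.0 → body Δ=(-0.0037, 0.0749, 0.2321) → world pose (-0.0795, -0.3480, 0.7714)
step 4: ξ=(vx,vy,ωz)=(0.0150, 0.0550, -0.6964), dt=1.2 → body Δ=(0.0420, 0.0515, -0.8357) → world pose (-0.0853, -0.2818, -0.0643)

(-0.0853, -0.2818, -0.0643)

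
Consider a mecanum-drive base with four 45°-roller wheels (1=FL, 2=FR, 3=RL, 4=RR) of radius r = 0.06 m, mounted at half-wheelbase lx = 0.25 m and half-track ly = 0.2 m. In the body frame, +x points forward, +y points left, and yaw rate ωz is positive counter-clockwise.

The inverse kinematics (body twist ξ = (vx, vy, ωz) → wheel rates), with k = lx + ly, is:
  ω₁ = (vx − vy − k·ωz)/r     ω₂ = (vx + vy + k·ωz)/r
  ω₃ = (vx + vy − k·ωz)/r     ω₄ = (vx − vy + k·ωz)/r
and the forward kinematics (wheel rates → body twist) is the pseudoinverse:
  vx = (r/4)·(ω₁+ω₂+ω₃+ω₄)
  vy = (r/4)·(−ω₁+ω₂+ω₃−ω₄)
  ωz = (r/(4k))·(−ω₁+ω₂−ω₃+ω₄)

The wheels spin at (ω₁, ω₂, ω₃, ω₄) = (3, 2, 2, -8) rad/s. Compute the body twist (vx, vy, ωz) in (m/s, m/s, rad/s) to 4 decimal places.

(-0.0150, 0.1350, -0.3667)

k = lx + ly = 0.25 + 0.2 = 0.4500
ω₁+ω₂+ω₃+ω₄ = -1.0000  →  vx = (0.06/4)·-1.0000 = -0.0150
−ω₁+ω₂+ω₃−ω₄ = 9.0000  →  vy = (0.06/4)·9.0000 = 0.1350
−ω₁+ω₂−ω₃+ω₄ = -11.0000  →  ωz = (0.06/1.8000)·-11.0000 = -0.3667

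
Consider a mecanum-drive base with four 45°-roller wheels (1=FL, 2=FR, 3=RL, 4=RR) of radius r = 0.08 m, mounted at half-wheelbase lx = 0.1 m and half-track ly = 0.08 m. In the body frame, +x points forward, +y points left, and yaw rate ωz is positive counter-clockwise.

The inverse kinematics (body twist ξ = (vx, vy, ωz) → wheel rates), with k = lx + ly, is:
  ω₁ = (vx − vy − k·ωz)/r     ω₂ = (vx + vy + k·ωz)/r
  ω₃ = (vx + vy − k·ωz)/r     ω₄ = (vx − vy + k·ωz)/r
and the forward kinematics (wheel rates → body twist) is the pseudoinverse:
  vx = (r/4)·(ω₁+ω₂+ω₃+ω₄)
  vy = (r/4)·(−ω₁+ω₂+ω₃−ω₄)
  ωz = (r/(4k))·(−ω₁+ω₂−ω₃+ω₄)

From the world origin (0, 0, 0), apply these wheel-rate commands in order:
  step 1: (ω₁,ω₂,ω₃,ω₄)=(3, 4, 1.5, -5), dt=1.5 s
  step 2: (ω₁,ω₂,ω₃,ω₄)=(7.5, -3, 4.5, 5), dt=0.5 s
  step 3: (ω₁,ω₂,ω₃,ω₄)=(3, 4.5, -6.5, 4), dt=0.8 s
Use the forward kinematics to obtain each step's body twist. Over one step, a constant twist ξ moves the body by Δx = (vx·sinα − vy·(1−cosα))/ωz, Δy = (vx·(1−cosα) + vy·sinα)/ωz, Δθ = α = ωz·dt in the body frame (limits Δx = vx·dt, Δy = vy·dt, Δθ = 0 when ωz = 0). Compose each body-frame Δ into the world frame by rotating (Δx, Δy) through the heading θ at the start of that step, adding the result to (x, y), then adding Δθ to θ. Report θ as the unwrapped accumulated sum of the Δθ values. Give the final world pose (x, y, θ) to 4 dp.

(0.0711, -0.1611, -0.4056)

step 1: ξ=(vx,vy,ωz)=(0.0700, 0.1500, -0.6111), dt=1.5 → body Δ=(0.1870, 0.1499, -0.9167) → world pose (0.1870, 0.1499, -0.9167)
step 2: ξ=(vx,vy,ωz)=(0.2800, -0.2200, -1.1111), dt=0.5 → body Δ=(0.1031, -0.1423, -0.5556) → world pose (0.1368, -0.0185, -1.4722)
step 3: ξ=(vx,vy,ωz)=(0.1000, -0.1800, 1.3333), dt=0.8 → body Δ=(0.1355, -0.0794, 1.0667) → world pose (0.0711, -0.1611, -0.4056)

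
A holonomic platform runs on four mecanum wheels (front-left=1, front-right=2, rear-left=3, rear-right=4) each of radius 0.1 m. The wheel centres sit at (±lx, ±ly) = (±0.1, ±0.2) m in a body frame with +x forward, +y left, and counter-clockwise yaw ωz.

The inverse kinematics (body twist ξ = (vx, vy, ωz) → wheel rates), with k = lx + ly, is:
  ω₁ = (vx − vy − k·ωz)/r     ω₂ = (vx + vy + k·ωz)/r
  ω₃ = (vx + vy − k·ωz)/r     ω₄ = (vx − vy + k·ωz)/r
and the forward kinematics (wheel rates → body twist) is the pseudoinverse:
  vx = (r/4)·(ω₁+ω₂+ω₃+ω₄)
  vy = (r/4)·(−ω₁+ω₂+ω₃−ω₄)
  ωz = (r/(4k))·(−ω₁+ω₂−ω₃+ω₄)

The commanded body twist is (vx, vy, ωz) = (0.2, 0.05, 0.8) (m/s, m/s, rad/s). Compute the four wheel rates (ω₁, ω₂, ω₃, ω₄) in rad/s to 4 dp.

(-0.9000, 4.9000, 0.1000, 3.9000)

k = lx + ly = 0.1 + 0.2 = 0.3000;  k·ωz = 0.3000·0.8 = 0.2400
ω₁ (FL) = (vx − vy − k·ωz)/r = -0.0900/0.1 = -0.9000
ω₂ (FR) = (vx + vy + k·ωz)/r = 0.4900/0.1 = 4.9000
ω₃ (RL) = (vx + vy − k·ωz)/r = 0.0100/0.1 = 0.1000
ω₄ (RR) = (vx − vy + k·ωz)/r = 0.3900/0.1 = 3.9000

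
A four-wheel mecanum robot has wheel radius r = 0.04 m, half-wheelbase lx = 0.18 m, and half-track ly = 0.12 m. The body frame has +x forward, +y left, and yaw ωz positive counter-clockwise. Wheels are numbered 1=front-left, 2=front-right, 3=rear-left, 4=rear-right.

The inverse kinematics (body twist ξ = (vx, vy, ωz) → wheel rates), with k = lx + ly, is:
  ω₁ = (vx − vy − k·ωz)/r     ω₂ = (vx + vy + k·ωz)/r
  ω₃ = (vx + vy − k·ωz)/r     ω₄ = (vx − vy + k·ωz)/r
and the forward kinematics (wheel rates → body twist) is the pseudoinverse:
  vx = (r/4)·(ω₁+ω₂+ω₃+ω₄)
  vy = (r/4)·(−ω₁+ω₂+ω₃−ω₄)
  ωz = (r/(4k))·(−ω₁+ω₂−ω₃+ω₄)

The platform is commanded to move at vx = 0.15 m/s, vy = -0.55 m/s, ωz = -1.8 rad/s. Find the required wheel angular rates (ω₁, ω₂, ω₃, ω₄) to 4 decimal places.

k = lx + ly = 0.18 + 0.12 = 0.3000;  k·ωz = 0.3000·-1.8 = -0.5400
ω₁ (FL) = (vx − vy − k·ωz)/r = 1.2400/0.04 = 31.0000
ω₂ (FR) = (vx + vy + k·ωz)/r = -0.9400/0.04 = -23.5000
ω₃ (RL) = (vx + vy − k·ωz)/r = 0.1400/0.04 = 3.5000
ω₄ (RR) = (vx − vy + k·ωz)/r = 0.1600/0.04 = 4.0000

(31.0000, -23.5000, 3.5000, 4.0000)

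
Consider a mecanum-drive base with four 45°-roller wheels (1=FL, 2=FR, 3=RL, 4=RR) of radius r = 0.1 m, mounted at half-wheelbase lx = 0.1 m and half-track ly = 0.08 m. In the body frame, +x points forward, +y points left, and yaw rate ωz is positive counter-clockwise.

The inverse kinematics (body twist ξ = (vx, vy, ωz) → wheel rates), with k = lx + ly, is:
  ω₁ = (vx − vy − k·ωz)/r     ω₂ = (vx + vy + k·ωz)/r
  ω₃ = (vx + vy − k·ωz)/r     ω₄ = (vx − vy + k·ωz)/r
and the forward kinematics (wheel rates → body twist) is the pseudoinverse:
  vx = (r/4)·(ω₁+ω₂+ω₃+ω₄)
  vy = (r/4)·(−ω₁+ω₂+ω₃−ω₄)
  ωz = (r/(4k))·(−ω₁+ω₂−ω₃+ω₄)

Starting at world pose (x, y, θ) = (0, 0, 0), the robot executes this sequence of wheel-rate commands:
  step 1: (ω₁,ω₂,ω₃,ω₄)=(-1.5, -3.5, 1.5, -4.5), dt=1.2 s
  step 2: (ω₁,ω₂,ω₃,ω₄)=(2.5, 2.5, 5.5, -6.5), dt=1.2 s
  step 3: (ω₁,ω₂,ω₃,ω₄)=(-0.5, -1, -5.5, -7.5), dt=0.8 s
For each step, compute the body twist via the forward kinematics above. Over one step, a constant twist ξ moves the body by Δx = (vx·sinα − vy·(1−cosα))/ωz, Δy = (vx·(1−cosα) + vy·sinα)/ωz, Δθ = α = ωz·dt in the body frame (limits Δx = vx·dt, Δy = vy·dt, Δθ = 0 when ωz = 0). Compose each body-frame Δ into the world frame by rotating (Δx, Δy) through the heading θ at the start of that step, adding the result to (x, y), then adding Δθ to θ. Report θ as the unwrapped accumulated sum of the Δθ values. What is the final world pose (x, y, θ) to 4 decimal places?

step 1: ξ=(vx,vy,ωz)=(-0.2000, 0.1000, -1.1111), dt=1.2 → body Δ=(-0.1061, 0.2251, -1.3333) → world pose (-0.1061, 0.2251, -1.3333)
step 2: ξ=(vx,vy,ωz)=(0.1000, 0.3000, -1.6667), dt=1.2 → body Δ=(0.3095, 0.0787, -2.0000) → world pose (0.0432, -0.0571, -3.3333)
step 3: ξ=(vx,vy,ωz)=(-0.3625, 0.0375, -0.3472), dt=0.8 → body Δ=(-0.2821, 0.0696, -0.2778) → world pose (0.3069, -0.1793, -3.6111)

(0.3069, -0.1793, -3.6111)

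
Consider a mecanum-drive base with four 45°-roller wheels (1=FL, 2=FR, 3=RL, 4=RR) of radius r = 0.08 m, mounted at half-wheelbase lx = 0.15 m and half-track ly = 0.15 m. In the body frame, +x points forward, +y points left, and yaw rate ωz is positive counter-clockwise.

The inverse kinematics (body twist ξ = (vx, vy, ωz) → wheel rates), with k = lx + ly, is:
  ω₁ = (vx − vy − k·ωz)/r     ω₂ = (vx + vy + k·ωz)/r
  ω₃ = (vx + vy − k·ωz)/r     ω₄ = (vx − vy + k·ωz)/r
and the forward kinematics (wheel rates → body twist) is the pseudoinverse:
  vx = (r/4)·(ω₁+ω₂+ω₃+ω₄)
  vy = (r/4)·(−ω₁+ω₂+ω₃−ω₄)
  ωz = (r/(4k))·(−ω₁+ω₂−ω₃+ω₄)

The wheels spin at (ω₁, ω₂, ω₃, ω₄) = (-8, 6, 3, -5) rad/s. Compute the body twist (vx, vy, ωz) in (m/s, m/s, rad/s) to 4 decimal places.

k = lx + ly = 0.15 + 0.15 = 0.3000
ω₁+ω₂+ω₃+ω₄ = -4.0000  →  vx = (0.08/4)·-4.0000 = -0.0800
−ω₁+ω₂+ω₃−ω₄ = 22.0000  →  vy = (0.08/4)·22.0000 = 0.4400
−ω₁+ω₂−ω₃+ω₄ = 6.0000  →  ωz = (0.08/1.2000)·6.0000 = 0.4000

(-0.0800, 0.4400, 0.4000)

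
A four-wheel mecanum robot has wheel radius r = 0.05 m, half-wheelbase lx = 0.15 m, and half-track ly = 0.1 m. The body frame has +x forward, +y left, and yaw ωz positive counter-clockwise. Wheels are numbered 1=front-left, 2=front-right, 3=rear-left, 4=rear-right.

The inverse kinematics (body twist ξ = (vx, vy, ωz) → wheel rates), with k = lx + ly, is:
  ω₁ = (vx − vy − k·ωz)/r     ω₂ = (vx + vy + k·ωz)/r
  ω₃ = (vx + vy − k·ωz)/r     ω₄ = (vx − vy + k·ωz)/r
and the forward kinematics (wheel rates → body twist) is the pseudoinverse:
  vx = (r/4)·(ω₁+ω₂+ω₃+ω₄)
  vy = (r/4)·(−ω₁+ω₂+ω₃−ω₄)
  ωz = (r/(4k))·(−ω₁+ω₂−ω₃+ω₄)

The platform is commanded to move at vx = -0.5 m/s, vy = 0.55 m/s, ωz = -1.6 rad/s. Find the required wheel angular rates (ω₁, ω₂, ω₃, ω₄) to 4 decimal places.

k = lx + ly = 0.15 + 0.1 = 0.2500;  k·ωz = 0.2500·-1.6 = -0.4000
ω₁ (FL) = (vx − vy − k·ωz)/r = -0.6500/0.05 = -13.0000
ω₂ (FR) = (vx + vy + k·ωz)/r = -0.3500/0.05 = -7.0000
ω₃ (RL) = (vx + vy − k·ωz)/r = 0.4500/0.05 = 9.0000
ω₄ (RR) = (vx − vy + k·ωz)/r = -1.4500/0.05 = -29.0000

(-13.0000, -7.0000, 9.0000, -29.0000)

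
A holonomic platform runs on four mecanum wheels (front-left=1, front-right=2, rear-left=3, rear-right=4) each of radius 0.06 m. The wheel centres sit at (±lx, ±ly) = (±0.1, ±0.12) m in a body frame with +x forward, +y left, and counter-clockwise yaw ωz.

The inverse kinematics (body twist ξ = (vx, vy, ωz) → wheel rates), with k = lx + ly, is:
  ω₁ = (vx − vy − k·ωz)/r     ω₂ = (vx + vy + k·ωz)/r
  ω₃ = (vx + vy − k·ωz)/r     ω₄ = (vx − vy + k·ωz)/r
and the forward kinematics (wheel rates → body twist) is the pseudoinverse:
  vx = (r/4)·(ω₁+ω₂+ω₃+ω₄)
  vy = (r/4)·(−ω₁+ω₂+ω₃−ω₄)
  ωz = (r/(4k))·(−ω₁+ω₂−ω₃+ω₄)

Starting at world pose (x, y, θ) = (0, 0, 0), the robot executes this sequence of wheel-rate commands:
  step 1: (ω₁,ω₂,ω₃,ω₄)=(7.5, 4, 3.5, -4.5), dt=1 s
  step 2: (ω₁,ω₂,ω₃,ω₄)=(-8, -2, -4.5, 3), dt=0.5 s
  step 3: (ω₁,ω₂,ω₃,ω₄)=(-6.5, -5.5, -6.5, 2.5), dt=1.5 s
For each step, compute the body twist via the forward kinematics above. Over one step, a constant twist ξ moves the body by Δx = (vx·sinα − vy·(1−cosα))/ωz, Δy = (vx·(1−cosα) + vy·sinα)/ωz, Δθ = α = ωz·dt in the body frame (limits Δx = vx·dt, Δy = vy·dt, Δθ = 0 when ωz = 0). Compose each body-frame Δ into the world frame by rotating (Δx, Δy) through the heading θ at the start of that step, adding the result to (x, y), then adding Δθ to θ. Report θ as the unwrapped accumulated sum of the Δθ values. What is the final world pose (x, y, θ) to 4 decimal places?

(-0.2180, -0.1958, 0.6989)

step 1: ξ=(vx,vy,ωz)=(0.1575, 0.0675, -0.7841), dt=1.0 → body Δ=(0.1670, 0.0021, -0.7841) → world pose (0.1670, 0.0021, -0.7841)
step 2: ξ=(vx,vy,ωz)=(-0.1725, -0.0225, 0.9205), dt=0.5 → body Δ=(-0.0807, -0.0304, 0.4602) → world pose (0.0884, 0.0376, -0.3239)
step 3: ξ=(vx,vy,ωz)=(-0.2400, -0.1200, 0.6818), dt=1.5 → body Δ=(-0.2161, -0.3188, 1.0227) → world pose (-0.2180, -0.1958, 0.6989)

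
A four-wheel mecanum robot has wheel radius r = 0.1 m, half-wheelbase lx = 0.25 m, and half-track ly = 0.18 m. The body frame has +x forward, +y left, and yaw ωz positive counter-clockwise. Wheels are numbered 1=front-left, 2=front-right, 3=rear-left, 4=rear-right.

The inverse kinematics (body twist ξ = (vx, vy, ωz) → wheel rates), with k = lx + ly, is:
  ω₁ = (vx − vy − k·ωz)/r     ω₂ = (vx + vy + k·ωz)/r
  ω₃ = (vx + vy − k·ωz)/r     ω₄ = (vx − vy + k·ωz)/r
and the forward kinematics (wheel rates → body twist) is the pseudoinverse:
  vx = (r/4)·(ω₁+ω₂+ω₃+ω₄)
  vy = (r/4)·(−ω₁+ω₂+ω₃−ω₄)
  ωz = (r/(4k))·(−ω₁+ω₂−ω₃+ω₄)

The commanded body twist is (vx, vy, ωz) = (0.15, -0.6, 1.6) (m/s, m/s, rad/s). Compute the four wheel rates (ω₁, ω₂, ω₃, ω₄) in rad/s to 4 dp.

(0.6200, 2.3800, -11.3800, 14.3800)

k = lx + ly = 0.25 + 0.18 = 0.4300;  k·ωz = 0.4300·1.6 = 0.6880
ω₁ (FL) = (vx − vy − k·ωz)/r = 0.0620/0.1 = 0.6200
ω₂ (FR) = (vx + vy + k·ωz)/r = 0.2380/0.1 = 2.3800
ω₃ (RL) = (vx + vy − k·ωz)/r = -1.1380/0.1 = -11.3800
ω₄ (RR) = (vx − vy + k·ωz)/r = 1.4380/0.1 = 14.3800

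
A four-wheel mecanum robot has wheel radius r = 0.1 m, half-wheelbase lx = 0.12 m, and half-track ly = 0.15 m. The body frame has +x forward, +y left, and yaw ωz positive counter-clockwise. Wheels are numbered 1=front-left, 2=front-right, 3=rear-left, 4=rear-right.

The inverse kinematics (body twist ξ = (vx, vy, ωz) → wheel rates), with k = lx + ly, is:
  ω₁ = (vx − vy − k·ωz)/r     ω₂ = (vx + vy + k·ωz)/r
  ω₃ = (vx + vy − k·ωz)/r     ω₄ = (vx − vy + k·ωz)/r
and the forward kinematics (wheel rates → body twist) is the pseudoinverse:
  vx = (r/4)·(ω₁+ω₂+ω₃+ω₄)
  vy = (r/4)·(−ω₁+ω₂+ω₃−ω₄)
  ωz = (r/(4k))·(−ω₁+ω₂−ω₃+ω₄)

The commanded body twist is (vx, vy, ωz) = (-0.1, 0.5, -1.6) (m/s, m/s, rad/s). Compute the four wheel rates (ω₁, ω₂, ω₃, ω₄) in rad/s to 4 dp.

k = lx + ly = 0.12 + 0.15 = 0.2700;  k·ωz = 0.2700·-1.6 = -0.4320
ω₁ (FL) = (vx − vy − k·ωz)/r = -0.1680/0.1 = -1.6800
ω₂ (FR) = (vx + vy + k·ωz)/r = -0.0320/0.1 = -0.3200
ω₃ (RL) = (vx + vy − k·ωz)/r = 0.8320/0.1 = 8.3200
ω₄ (RR) = (vx − vy + k·ωz)/r = -1.0320/0.1 = -10.3200

(-1.6800, -0.3200, 8.3200, -10.3200)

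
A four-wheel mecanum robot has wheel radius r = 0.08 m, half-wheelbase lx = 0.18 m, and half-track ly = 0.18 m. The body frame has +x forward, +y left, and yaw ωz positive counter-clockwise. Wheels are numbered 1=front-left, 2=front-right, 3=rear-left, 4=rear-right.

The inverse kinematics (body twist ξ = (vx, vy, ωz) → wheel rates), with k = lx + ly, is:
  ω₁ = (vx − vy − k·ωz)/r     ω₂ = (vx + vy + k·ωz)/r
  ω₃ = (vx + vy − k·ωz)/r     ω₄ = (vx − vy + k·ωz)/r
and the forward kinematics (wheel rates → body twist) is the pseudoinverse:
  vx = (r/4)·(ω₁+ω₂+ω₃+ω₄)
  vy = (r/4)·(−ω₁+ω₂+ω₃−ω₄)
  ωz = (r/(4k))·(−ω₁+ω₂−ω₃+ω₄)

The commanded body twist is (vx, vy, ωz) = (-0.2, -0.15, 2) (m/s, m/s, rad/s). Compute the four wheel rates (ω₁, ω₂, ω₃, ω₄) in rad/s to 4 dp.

k = lx + ly = 0.18 + 0.18 = 0.3600;  k·ωz = 0.3600·2 = 0.7200
ω₁ (FL) = (vx − vy − k·ωz)/r = -0.7700/0.08 = -9.6250
ω₂ (FR) = (vx + vy + k·ωz)/r = 0.3700/0.08 = 4.6250
ω₃ (RL) = (vx + vy − k·ωz)/r = -1.0700/0.08 = -13.3750
ω₄ (RR) = (vx − vy + k·ωz)/r = 0.6700/0.08 = 8.3750

(-9.6250, 4.6250, -13.3750, 8.3750)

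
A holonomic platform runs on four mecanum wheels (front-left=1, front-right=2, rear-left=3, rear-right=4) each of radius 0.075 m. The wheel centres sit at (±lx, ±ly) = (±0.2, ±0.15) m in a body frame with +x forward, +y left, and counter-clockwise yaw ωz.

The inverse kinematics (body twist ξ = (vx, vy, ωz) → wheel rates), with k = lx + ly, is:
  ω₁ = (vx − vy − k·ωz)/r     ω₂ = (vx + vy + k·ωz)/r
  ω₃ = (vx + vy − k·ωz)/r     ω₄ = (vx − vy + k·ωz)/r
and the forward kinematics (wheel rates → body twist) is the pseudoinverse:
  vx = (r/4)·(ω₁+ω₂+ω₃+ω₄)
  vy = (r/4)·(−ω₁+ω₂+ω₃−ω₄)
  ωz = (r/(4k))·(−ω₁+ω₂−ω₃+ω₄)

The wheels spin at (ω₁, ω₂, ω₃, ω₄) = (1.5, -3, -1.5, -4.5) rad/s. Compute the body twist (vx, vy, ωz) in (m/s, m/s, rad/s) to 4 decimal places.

(-0.1406, -0.0281, -0.4018)

k = lx + ly = 0.2 + 0.15 = 0.3500
ω₁+ω₂+ω₃+ω₄ = -7.5000  →  vx = (0.075/4)·-7.5000 = -0.1406
−ω₁+ω₂+ω₃−ω₄ = -1.5000  →  vy = (0.075/4)·-1.5000 = -0.0281
−ω₁+ω₂−ω₃+ω₄ = -7.5000  →  ωz = (0.075/1.4000)·-7.5000 = -0.4018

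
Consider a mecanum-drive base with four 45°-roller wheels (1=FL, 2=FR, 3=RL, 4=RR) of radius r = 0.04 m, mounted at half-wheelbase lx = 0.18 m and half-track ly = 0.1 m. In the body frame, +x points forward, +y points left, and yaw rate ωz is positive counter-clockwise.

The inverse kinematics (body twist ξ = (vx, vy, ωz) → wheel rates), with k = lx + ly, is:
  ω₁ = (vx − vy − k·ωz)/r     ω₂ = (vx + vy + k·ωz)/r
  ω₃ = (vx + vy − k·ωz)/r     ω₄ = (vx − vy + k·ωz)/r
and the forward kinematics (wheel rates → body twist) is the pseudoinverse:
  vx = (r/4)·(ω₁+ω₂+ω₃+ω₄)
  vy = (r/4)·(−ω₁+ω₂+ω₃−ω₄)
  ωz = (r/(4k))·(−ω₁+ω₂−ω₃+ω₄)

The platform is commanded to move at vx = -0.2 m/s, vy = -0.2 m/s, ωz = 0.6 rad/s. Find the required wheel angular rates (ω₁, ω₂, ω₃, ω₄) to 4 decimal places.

k = lx + ly = 0.18 + 0.1 = 0.2800;  k·ωz = 0.2800·0.6 = 0.1680
ω₁ (FL) = (vx − vy − k·ωz)/r = -0.1680/0.04 = -4.2000
ω₂ (FR) = (vx + vy + k·ωz)/r = -0.2320/0.04 = -5.8000
ω₃ (RL) = (vx + vy − k·ωz)/r = -0.5680/0.04 = -14.2000
ω₄ (RR) = (vx − vy + k·ωz)/r = 0.1680/0.04 = 4.2000

(-4.2000, -5.8000, -14.2000, 4.2000)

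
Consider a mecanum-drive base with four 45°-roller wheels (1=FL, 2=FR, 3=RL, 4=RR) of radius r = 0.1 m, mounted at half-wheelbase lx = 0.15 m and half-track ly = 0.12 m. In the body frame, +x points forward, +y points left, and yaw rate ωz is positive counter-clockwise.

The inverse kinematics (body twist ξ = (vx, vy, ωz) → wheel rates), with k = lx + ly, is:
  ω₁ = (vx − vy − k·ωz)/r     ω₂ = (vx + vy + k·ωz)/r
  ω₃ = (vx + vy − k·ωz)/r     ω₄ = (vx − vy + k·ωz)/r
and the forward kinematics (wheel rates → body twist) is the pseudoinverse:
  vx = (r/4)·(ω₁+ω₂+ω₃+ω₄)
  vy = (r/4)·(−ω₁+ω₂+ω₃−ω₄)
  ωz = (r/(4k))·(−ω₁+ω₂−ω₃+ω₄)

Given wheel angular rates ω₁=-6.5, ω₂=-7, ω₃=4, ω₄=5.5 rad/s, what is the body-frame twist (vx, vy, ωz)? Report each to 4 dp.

k = lx + ly = 0.15 + 0.12 = 0.2700
ω₁+ω₂+ω₃+ω₄ = -4.0000  →  vx = (0.1/4)·-4.0000 = -0.1000
−ω₁+ω₂+ω₃−ω₄ = -2.0000  →  vy = (0.1/4)·-2.0000 = -0.0500
−ω₁+ω₂−ω₃+ω₄ = 1.0000  →  ωz = (0.1/1.0800)·1.0000 = 0.0926

(-0.1000, -0.0500, 0.0926)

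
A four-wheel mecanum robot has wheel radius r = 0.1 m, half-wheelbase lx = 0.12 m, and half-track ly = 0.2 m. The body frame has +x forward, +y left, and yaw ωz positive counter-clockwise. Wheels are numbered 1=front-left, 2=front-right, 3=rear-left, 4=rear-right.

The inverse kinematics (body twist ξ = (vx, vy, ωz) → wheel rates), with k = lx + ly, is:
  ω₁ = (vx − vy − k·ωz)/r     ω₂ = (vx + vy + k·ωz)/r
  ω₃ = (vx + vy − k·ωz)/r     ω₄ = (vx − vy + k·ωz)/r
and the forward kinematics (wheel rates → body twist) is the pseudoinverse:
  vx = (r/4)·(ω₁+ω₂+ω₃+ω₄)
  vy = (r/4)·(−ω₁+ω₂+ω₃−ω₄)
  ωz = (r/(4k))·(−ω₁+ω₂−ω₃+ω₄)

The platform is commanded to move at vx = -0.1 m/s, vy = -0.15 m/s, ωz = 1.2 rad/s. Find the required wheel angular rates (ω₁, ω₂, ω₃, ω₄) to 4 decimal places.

(-3.3400, 1.3400, -6.3400, 4.3400)

k = lx + ly = 0.12 + 0.2 = 0.3200;  k·ωz = 0.3200·1.2 = 0.3840
ω₁ (FL) = (vx − vy − k·ωz)/r = -0.3340/0.1 = -3.3400
ω₂ (FR) = (vx + vy + k·ωz)/r = 0.1340/0.1 = 1.3400
ω₃ (RL) = (vx + vy − k·ωz)/r = -0.6340/0.1 = -6.3400
ω₄ (RR) = (vx − vy + k·ωz)/r = 0.4340/0.1 = 4.3400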